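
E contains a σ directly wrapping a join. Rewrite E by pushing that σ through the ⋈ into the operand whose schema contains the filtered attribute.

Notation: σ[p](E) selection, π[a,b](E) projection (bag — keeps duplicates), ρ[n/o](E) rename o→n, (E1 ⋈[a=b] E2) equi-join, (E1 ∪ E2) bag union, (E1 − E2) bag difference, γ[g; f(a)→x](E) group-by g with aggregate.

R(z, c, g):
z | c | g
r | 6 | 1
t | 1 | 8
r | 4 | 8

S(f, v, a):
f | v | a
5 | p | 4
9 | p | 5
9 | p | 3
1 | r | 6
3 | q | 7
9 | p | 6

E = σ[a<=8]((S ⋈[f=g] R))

σ filters on a, owned by the left side.
E' = (σ[a<=8](S) ⋈[f=g] R)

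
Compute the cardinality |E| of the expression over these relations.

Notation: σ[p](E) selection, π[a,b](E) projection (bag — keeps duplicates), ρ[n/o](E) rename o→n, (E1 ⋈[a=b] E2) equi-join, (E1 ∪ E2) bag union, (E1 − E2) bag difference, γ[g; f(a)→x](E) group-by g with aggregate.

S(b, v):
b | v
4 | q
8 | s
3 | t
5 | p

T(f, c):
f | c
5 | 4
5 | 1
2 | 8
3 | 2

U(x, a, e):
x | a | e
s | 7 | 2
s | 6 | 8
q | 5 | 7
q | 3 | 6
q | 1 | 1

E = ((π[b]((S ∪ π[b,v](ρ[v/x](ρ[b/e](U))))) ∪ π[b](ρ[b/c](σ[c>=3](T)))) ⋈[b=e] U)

Stepwise |·|:
  S → 4
  U → 5
  ρ[b/e](U) → 5
  ρ[v/x](ρ[b/e](U)) → 5
  π[b,v](ρ[v/x](ρ[b/e](U))) → 5
  (S ∪ π[b,v](ρ[v/x](ρ[b/e](U)))) → 9
  π[b]((S ∪ π[b,v](ρ[v/x](ρ[b/e](U))))) → 9
  T → 4
  σ[c>=3](T) → 2
  ρ[b/c](σ[c>=3](T)) → 2
  π[b](ρ[b/c](σ[c>=3](T))) → 2
  (π[b]((S ∪ π[b,v](ρ[v/x](ρ[b/e](U))))) ∪ π[b](ρ[b/c](σ[c>=3](T)))) → 11
  U → 5
  ((π[b]((S ∪ π[b,v](ρ[v/x](ρ[b/e](U))))) ∪ π[b](ρ[b/c](σ[c>=3](T)))) ⋈[b=e] U) → 7

|E| = 7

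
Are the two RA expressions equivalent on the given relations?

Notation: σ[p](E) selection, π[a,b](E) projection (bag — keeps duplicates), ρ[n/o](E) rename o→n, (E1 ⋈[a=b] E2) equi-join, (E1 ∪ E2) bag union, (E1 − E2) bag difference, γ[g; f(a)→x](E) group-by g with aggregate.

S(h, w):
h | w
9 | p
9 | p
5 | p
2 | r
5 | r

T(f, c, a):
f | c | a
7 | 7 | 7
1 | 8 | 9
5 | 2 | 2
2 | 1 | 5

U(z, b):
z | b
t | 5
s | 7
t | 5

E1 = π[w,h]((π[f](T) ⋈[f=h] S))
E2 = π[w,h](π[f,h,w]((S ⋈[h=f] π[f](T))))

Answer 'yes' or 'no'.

E1 stepwise |·|:
  T → 4
  π[f](T) → 4
  S → 5
  (π[f](T) ⋈[f=h] S) → 3
  π[w,h]((π[f](T) ⋈[f=h] S)) → 3
E2 stepwise |·|:
  S → 5
  T → 4
  π[f](T) → 4
  (S ⋈[h=f] π[f](T)) → 3
  π[f,h,w]((S ⋈[h=f] π[f](T))) → 3
  π[w,h](π[f,h,w]((S ⋈[h=f] π[f](T)))) → 3

E1 and E2 produce the same multiset:
w | h
p | 5
r | 2
r | 5

yes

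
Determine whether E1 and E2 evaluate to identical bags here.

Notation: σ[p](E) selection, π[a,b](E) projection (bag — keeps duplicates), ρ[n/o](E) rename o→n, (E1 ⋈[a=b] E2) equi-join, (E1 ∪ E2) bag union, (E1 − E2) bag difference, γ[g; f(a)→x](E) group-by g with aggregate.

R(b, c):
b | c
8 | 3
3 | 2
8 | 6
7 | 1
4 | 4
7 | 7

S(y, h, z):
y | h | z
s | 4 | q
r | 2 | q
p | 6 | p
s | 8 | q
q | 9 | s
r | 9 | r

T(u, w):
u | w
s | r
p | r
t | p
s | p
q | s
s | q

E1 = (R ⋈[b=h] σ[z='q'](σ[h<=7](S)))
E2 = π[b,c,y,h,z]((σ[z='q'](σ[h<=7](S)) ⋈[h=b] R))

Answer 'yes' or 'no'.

E1 stepwise |·|:
  R → 6
  S → 6
  σ[h<=7](S) → 3
  σ[z='q'](σ[h<=7](S)) → 2
  (R ⋈[b=h] σ[z='q'](σ[h<=7](S))) → 1
E2 stepwise |·|:
  S → 6
  σ[h<=7](S) → 3
  σ[z='q'](σ[h<=7](S)) → 2
  R → 6
  (σ[z='q'](σ[h<=7](S)) ⋈[h=b] R) → 1
  π[b,c,y,h,z]((σ[z='q'](σ[h<=7](S)) ⋈[h=b] R)) → 1

E1 and E2 produce the same multiset:
b | c | y | h | z
4 | 4 | s | 4 | q

yes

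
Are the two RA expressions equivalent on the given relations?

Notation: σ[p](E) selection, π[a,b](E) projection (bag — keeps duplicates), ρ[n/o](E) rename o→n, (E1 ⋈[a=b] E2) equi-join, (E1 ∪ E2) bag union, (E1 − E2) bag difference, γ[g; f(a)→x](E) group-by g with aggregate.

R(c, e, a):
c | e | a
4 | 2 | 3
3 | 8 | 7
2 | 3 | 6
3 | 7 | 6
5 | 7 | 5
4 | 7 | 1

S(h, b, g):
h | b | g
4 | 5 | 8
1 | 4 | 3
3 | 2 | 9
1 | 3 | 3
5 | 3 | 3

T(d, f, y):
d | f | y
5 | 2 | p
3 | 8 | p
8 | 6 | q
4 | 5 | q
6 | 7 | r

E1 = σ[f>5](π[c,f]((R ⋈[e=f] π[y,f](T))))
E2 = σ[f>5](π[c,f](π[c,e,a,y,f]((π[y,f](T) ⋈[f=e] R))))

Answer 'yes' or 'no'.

E1 stepwise |·|:
  R → 6
  T → 5
  π[y,f](T) → 5
  (R ⋈[e=f] π[y,f](T)) → 5
  π[c,f]((R ⋈[e=f] π[y,f](T))) → 5
  σ[f>5](π[c,f]((R ⋈[e=f] π[y,f](T)))) → 4
E2 stepwise |·|:
  T → 5
  π[y,f](T) → 5
  R → 6
  (π[y,f](T) ⋈[f=e] R) → 5
  π[c,e,a,y,f]((π[y,f](T) ⋈[f=e] R)) → 5
  π[c,f](π[c,e,a,y,f]((π[y,f](T) ⋈[f=e] R))) → 5
  σ[f>5](π[c,f](π[c,e,a,y,f]((π[y,f](T) ⋈[f=e] R)))) → 4

E1 and E2 produce the same multiset:
c | f
3 | 7
3 | 8
4 | 7
5 | 7

yes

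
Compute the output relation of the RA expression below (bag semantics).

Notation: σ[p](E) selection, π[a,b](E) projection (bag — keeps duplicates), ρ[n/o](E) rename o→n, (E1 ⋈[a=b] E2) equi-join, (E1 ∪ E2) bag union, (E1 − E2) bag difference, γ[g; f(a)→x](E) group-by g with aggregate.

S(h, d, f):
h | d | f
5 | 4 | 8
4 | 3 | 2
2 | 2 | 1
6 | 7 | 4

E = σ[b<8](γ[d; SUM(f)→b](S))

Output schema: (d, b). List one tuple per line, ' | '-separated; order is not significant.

Row counts bottom-up:
  S → 4
  γ[d; SUM(f)→b](S) → 4
  σ[b<8](γ[d; SUM(f)→b](S)) → 3

== RESULT ==
d | b
2 | 1
3 | 2
7 | 4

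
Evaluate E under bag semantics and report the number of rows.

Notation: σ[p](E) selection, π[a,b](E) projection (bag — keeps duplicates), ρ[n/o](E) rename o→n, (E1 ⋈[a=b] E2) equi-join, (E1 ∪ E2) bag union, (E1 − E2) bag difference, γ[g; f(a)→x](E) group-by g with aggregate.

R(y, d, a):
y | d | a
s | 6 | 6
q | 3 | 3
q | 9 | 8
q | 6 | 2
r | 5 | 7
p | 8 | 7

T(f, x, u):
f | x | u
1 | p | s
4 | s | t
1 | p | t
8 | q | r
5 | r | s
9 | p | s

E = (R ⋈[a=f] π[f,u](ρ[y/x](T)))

Per-node cardinality:
  R → 6
  T → 6
  ρ[y/x](T) → 6
  π[f,u](ρ[y/x](T)) → 6
  (R ⋈[a=f] π[f,u](ρ[y/x](T))) → 1

|E| = 1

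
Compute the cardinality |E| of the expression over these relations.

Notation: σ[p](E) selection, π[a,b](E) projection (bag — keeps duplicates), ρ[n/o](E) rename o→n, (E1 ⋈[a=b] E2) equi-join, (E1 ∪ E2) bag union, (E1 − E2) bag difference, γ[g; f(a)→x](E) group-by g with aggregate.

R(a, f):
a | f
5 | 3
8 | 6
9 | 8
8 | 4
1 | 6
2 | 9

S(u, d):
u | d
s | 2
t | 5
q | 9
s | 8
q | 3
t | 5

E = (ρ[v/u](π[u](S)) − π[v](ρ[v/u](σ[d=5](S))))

Per-node cardinality:
  S → 6
  π[u](S) → 6
  ρ[v/u](π[u](S)) → 6
  S → 6
  σ[d=5](S) → 2
  ρ[v/u](σ[d=5](S)) → 2
  π[v](ρ[v/u](σ[d=5](S))) → 2
  (ρ[v/u](π[u](S)) − π[v](ρ[v/u](σ[d=5](S)))) → 4

|E| = 4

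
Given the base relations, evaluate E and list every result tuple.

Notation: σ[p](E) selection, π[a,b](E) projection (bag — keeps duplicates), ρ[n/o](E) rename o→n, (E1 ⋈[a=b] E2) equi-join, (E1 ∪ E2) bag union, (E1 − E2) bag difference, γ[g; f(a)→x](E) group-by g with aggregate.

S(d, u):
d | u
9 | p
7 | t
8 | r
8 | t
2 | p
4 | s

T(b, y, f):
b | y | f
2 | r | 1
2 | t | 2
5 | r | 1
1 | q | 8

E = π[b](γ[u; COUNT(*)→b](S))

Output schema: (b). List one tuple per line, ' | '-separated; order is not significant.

Stepwise |·|:
  S → 6
  γ[u; COUNT(*)→b](S) → 4
  π[b](γ[u; COUNT(*)→b](S)) → 4

== RESULT ==
b
1
1
2
2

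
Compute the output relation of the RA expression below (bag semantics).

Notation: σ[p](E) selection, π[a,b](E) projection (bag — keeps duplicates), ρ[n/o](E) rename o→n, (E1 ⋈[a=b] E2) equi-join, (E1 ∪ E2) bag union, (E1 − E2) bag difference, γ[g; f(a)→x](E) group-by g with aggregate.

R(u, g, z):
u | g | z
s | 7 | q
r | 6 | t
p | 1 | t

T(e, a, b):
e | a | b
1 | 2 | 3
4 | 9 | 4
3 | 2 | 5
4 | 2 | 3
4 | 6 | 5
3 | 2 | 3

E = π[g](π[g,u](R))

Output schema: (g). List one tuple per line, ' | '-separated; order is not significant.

Subexpression sizes:
  R → 3
  π[g,u](R) → 3
  π[g](π[g,u](R)) → 3

== RESULT ==
g
1
6
7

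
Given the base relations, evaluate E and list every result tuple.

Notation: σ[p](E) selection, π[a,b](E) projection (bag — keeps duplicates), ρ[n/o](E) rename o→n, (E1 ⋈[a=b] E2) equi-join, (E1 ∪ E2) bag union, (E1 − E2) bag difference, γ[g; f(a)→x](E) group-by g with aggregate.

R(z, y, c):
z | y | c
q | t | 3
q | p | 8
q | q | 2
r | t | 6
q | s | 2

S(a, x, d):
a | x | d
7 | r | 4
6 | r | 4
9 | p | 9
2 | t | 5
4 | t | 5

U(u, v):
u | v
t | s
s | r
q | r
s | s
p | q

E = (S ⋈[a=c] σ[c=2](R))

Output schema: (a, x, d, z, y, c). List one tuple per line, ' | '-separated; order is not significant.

Per-node cardinality:
  S → 5
  R → 5
  σ[c=2](R) → 2
  (S ⋈[a=c] σ[c=2](R)) → 2

== RESULT ==
a | x | d | z | y | c
2 | t | 5 | q | q | 2
2 | t | 5 | q | s | 2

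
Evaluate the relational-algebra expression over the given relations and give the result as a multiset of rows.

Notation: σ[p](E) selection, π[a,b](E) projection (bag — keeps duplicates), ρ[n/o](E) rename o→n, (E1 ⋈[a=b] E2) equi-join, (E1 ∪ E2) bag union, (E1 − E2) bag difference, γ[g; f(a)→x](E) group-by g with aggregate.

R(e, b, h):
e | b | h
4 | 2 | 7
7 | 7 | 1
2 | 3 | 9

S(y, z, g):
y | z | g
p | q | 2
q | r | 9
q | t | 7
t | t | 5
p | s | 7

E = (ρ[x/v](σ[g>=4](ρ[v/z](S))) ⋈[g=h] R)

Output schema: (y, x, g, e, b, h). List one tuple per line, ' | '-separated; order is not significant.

Stepwise |·|:
  S → 5
  ρ[v/z](S) → 5
  σ[g>=4](ρ[v/z](S)) → 4
  ρ[x/v](σ[g>=4](ρ[v/z](S))) → 4
  R → 3
  (ρ[x/v](σ[g>=4](ρ[v/z](S))) ⋈[g=h] R) → 3

== RESULT ==
y | x | g | e | b | h
p | s | 7 | 4 | 2 | 7
q | r | 9 | 2 | 3 | 9
q | t | 7 | 4 | 2 | 7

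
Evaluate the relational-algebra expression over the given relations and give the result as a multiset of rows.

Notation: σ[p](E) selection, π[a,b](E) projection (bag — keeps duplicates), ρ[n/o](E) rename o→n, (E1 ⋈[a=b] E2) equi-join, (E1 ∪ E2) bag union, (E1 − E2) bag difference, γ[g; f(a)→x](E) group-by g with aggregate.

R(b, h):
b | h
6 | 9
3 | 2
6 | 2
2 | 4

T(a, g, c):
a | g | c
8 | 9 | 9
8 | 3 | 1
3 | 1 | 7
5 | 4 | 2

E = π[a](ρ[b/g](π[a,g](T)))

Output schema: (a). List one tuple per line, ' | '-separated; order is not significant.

Subexpression sizes:
  T → 4
  π[a,g](T) → 4
  ρ[b/g](π[a,g](T)) → 4
  π[a](ρ[b/g](π[a,g](T))) → 4

== RESULT ==
a
3
5
8
8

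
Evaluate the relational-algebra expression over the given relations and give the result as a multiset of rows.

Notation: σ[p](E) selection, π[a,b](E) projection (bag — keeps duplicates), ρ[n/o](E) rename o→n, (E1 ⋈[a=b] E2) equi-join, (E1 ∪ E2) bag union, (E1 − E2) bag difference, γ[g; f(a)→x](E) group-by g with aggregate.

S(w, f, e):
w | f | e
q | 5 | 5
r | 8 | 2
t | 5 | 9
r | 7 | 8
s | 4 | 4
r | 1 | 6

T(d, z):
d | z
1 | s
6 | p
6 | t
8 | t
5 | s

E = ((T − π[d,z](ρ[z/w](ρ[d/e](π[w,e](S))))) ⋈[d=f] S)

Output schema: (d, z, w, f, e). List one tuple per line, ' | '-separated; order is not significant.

Row counts bottom-up:
  T → 5
  S → 6
  π[w,e](S) → 6
  ρ[d/e](π[w,e](S)) → 6
  ρ[z/w](ρ[d/e](π[w,e](S))) → 6
  π[d,z](ρ[z/w](ρ[d/e](π[w,e](S)))) → 6
  (T − π[d,z](ρ[z/w](ρ[d/e](π[w,e](S))))) → 5
  S → 6
  ((T − π[d,z](ρ[z/w](ρ[d/e](π[w,e](S))))) ⋈[d=f] S) → 4

== RESULT ==
d | z | w | f | e
1 | s | r | 1 | 6
5 | s | q | 5 | 5
5 | s | t | 5 | 9
8 | t | r | 8 | 2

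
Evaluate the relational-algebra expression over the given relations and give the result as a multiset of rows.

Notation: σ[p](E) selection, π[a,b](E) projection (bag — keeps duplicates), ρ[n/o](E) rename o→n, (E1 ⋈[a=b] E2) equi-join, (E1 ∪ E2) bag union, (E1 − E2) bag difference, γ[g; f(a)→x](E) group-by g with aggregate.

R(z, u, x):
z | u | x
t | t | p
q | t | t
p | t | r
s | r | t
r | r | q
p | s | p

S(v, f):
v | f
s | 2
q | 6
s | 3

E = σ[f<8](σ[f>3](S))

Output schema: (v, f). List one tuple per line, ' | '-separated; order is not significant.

Stepwise |·|:
  S → 3
  σ[f>3](S) → 1
  σ[f<8](σ[f>3](S)) → 1

== RESULT ==
v | f
q | 6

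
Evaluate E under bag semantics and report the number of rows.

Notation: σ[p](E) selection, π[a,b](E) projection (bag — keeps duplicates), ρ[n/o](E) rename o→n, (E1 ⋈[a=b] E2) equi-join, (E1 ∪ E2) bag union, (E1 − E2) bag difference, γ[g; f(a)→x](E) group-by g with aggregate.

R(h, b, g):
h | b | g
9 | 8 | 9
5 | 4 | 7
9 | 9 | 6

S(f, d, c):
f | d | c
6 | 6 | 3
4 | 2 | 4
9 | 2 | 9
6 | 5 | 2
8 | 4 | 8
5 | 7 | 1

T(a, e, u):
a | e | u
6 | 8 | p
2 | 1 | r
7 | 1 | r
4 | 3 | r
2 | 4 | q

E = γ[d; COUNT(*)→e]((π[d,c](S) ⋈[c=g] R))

Row counts bottom-up:
  S → 6
  π[d,c](S) → 6
  R → 3
  (π[d,c](S) ⋈[c=g] R) → 1
  γ[d; COUNT(*)→e]((π[d,c](S) ⋈[c=g] R)) → 1

|E| = 1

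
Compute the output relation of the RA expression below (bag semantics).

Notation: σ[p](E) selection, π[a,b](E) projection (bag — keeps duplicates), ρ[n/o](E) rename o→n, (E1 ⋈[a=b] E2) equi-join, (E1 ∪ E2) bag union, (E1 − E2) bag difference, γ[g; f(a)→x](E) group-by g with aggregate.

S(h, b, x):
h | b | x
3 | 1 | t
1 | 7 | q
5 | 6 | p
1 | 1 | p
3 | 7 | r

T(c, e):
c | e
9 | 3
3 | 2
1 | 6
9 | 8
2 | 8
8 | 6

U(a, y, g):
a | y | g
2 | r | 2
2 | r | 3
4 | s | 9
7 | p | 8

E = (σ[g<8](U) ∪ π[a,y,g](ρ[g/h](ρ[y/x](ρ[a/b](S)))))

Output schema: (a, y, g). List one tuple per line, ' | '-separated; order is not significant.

Stepwise |·|:
  U → 4
  σ[g<8](U) → 2
  S → 5
  ρ[a/b](S) → 5
  ρ[y/x](ρ[a/b](S)) → 5
  ρ[g/h](ρ[y/x](ρ[a/b](S))) → 5
  π[a,y,g](ρ[g/h](ρ[y/x](ρ[a/b](S)))) → 5
  (σ[g<8](U) ∪ π[a,y,g](ρ[g/h](ρ[y/x](ρ[a/b](S))))) → 7

== RESULT ==
a | y | g
1 | p | 1
1 | t | 3
2 | r | 2
2 | r | 3
6 | p | 5
7 | q | 1
7 | r | 3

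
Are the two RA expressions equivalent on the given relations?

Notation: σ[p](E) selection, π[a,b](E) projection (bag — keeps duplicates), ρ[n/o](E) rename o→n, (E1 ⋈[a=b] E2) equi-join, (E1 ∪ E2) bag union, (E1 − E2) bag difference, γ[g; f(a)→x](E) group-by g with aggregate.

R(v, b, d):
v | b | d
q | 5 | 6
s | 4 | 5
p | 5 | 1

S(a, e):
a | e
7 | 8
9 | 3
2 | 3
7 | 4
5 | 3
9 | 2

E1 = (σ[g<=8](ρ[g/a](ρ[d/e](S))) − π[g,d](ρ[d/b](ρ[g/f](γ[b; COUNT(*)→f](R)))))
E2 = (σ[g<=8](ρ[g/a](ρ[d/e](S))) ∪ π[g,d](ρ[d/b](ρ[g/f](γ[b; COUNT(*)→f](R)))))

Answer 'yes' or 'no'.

E1 row counts bottom-up:
  S → 6
  ρ[d/e](S) → 6
  ρ[g/a](ρ[d/e](S)) → 6
  σ[g<=8](ρ[g/a](ρ[d/e](S))) → 4
  R → 3
  γ[b; COUNT(*)→f](R) → 2
  ρ[g/f](γ[b; COUNT(*)→f](R)) → 2
  ρ[d/b](ρ[g/f](γ[b; COUNT(*)→f](R))) → 2
  π[g,d](ρ[d/b](ρ[g/f](γ[b; COUNT(*)→f](R)))) → 2
  (σ[g<=8](ρ[g/a](ρ[d/e](S))) − π[g,d](ρ[d/b](ρ[g/f](γ[b; COUNT(*)→f](R))))) → 4
E2 row counts bottom-up:
  S → 6
  ρ[d/e](S) → 6
  ρ[g/a](ρ[d/e](S)) → 6
  σ[g<=8](ρ[g/a](ρ[d/e](S))) → 4
  R → 3
  γ[b; COUNT(*)→f](R) → 2
  ρ[g/f](γ[b; COUNT(*)→f](R)) → 2
  ρ[d/b](ρ[g/f](γ[b; COUNT(*)→f](R))) → 2
  π[g,d](ρ[d/b](ρ[g/f](γ[b; COUNT(*)→f](R)))) → 2
  (σ[g<=8](ρ[g/a](ρ[d/e](S))) ∪ π[g,d](ρ[d/b](ρ[g/f](γ[b; COUNT(*)→f](R))))) → 6

E1 result:
g | d
2 | 3
5 | 3
7 | 4
7 | 8
E2 result:
g | d
1 | 4
2 | 3
2 | 5
5 | 3
7 | 4
7 | 8
Witness: (1, 4) appears 0× in E1 but 1× in E2.

no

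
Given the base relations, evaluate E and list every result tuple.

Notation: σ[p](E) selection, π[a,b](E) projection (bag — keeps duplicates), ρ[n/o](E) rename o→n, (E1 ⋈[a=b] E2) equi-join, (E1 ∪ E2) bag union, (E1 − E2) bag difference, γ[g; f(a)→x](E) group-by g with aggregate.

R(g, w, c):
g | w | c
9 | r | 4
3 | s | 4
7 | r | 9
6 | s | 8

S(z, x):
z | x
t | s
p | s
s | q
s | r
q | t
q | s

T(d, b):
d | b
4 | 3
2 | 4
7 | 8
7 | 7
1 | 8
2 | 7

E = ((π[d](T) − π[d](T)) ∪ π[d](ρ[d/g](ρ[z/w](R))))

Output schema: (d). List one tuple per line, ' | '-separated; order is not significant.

Row counts bottom-up:
  T → 6
  π[d](T) → 6
  T → 6
  π[d](T) → 6
  (π[d](T) − π[d](T)) → 0
  R → 4
  ρ[z/w](R) → 4
  ρ[d/g](ρ[z/w](R)) → 4
  π[d](ρ[d/g](ρ[z/w](R))) → 4
  ((π[d](T) − π[d](T)) ∪ π[d](ρ[d/g](ρ[z/w](R)))) → 4

== RESULT ==
d
3
6
7
9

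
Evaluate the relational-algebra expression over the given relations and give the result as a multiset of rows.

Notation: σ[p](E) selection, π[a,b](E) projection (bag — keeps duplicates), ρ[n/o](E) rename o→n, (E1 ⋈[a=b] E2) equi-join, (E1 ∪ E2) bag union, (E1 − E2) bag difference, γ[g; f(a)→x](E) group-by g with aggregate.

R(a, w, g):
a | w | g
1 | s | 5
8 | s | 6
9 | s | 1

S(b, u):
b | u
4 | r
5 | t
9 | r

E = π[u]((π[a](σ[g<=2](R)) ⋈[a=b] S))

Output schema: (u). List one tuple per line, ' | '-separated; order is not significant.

Stepwise |·|:
  R → 3
  σ[g<=2](R) → 1
  π[a](σ[g<=2](R)) → 1
  S → 3
  (π[a](σ[g<=2](R)) ⋈[a=b] S) → 1
  π[u]((π[a](σ[g<=2](R)) ⋈[a=b] S)) → 1

== RESULT ==
u
r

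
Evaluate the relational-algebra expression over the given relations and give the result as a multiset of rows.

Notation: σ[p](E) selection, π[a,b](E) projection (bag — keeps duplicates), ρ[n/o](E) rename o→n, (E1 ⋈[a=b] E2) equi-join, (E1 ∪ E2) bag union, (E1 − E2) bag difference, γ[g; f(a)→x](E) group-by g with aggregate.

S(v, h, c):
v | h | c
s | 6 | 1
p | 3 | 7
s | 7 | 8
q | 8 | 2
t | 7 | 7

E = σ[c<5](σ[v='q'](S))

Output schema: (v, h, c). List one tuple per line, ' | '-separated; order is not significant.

Per-node cardinality:
  S → 5
  σ[v='q'](S) → 1
  σ[c<5](σ[v='q'](S)) → 1

== RESULT ==
v | h | c
q | 8 | 2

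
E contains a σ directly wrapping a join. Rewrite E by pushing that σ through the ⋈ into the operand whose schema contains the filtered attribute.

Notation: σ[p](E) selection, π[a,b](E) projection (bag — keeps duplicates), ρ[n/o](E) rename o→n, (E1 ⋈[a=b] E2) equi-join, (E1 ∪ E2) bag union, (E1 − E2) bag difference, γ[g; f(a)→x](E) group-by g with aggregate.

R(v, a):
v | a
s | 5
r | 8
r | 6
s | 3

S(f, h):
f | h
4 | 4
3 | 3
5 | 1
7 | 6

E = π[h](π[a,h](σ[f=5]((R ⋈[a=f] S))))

σ filters on f, owned by the right side.
E' = π[h](π[a,h]((R ⋈[a=f] σ[f=5](S))))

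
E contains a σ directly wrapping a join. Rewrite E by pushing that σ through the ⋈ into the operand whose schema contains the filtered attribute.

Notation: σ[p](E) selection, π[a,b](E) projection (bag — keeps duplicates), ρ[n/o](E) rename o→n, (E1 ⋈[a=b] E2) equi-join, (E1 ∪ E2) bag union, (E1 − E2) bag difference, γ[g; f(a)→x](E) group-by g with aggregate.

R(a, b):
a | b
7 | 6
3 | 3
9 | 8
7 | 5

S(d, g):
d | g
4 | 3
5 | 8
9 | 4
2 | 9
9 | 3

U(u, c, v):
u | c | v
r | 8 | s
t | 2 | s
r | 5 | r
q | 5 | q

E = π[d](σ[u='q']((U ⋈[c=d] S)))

σ filters on u, owned by the left side.
E' = π[d]((σ[u='q'](U) ⋈[c=d] S))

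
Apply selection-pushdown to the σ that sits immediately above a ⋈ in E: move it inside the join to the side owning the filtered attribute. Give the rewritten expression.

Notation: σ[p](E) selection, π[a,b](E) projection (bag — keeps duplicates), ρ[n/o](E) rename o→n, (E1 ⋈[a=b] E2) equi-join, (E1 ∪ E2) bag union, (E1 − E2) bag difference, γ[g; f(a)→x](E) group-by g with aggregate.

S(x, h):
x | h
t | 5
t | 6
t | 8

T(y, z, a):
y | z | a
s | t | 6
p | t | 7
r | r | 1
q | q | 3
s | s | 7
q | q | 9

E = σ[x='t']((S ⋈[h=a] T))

σ filters on x, owned by the left side.
E' = (σ[x='t'](S) ⋈[h=a] T)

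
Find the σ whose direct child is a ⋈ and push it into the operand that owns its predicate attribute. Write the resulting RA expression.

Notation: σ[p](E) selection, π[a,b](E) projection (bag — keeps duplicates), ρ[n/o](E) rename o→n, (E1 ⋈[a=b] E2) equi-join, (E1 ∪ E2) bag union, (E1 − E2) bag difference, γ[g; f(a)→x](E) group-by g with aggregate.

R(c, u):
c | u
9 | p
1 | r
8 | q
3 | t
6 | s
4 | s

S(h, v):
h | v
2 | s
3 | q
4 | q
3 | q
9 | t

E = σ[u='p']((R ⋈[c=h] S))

σ filters on u, owned by the left side.
E' = (σ[u='p'](R) ⋈[c=h] S)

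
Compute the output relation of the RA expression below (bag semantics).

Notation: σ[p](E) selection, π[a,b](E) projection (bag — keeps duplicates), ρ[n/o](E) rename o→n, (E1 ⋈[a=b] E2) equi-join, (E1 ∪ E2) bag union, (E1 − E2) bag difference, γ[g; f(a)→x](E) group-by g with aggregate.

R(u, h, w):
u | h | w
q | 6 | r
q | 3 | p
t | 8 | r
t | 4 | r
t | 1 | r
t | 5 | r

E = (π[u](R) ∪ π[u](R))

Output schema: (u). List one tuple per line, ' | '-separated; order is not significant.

Stepwise |·|:
  R → 6
  π[u](R) → 6
  R → 6
  π[u](R) → 6
  (π[u](R) ∪ π[u](R)) → 12

== RESULT ==
u
q
q
q
q
t
t
t
t
t
t
t
t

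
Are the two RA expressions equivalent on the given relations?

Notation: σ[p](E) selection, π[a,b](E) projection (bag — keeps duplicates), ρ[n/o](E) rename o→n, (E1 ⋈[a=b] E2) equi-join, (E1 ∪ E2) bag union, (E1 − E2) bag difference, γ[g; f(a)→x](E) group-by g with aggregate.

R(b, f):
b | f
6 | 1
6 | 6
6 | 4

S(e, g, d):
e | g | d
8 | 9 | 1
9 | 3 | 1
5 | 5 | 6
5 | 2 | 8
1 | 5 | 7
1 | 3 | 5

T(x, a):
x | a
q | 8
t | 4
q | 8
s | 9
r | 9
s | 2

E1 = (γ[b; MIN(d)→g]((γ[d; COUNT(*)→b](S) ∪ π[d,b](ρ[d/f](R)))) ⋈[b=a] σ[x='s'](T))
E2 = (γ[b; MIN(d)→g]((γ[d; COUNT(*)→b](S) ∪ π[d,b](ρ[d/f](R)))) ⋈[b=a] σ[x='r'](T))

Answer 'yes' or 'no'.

E1 per-node cardinality:
  S → 6
  γ[d; COUNT(*)→b](S) → 5
  R → 3
  ρ[d/f](R) → 3
  π[d,b](ρ[d/f](R)) → 3
  (γ[d; COUNT(*)→b](S) ∪ π[d,b](ρ[d/f](R))) → 8
  γ[b; MIN(d)→g]((γ[d; COUNT(*)→b](S) ∪ π[d,b](ρ[d/f](R)))) → 3
  T → 6
  σ[x='s'](T) → 2
  (γ[b; MIN(d)→g]((γ[d; COUNT(*)→b](S) ∪ π[d,b](ρ[d/f](R)))) ⋈[b=a] σ[x='s'](T)) → 1
E2 per-node cardinality:
  S → 6
  γ[d; COUNT(*)→b](S) → 5
  R → 3
  ρ[d/f](R) → 3
  π[d,b](ρ[d/f](R)) → 3
  (γ[d; COUNT(*)→b](S) ∪ π[d,b](ρ[d/f](R))) → 8
  γ[b; MIN(d)→g]((γ[d; COUNT(*)→b](S) ∪ π[d,b](ρ[d/f](R)))) → 3
  T → 6
  σ[x='r'](T) → 1
  (γ[b; MIN(d)→g]((γ[d; COUNT(*)→b](S) ∪ π[d,b](ρ[d/f](R)))) ⋈[b=a] σ[x='r'](T)) → 0

E1 result:
b | g | x | a
2 | 1 | s | 2
E2 result:
b | g | x | a
(0 rows)
Witness: (2, 1, 's', 2) appears 1× in E1 but 0× in E2.

no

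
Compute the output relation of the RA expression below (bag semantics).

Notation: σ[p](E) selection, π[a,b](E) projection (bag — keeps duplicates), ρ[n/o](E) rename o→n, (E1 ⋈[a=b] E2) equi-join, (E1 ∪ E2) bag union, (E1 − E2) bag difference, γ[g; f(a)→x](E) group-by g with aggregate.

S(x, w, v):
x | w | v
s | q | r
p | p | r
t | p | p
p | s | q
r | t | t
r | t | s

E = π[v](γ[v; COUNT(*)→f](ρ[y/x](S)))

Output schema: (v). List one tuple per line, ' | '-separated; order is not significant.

Stepwise |·|:
  S → 6
  ρ[y/x](S) → 6
  γ[v; COUNT(*)→f](ρ[y/x](S)) → 5
  π[v](γ[v; COUNT(*)→f](ρ[y/x](S))) → 5

== RESULT ==
v
p
q
r
s
t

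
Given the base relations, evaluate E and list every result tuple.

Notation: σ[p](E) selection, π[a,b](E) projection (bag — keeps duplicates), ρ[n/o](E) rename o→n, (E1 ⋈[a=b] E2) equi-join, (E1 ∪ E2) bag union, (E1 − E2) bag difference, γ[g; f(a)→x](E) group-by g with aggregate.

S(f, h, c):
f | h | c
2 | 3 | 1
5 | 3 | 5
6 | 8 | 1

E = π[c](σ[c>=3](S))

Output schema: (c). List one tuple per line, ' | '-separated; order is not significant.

Row counts bottom-up:
  S → 3
  σ[c>=3](S) → 1
  π[c](σ[c>=3](S)) → 1

== RESULT ==
c
5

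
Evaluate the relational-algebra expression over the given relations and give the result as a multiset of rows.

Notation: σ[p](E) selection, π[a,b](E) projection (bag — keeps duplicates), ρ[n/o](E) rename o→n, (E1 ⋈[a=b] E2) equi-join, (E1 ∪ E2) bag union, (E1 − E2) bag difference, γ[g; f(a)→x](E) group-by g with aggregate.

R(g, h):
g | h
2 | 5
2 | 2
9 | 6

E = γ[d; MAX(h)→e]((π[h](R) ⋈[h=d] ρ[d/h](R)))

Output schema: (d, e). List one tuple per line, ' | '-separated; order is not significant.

Stepwise |·|:
  R → 3
  π[h](R) → 3
  R → 3
  ρ[d/h](R) → 3
  (π[h](R) ⋈[h=d] ρ[d/h](R)) → 3
  γ[d; MAX(h)→e]((π[h](R) ⋈[h=d] ρ[d/h](R))) → 3

== RESULT ==
d | e
2 | 2
5 | 5
6 | 6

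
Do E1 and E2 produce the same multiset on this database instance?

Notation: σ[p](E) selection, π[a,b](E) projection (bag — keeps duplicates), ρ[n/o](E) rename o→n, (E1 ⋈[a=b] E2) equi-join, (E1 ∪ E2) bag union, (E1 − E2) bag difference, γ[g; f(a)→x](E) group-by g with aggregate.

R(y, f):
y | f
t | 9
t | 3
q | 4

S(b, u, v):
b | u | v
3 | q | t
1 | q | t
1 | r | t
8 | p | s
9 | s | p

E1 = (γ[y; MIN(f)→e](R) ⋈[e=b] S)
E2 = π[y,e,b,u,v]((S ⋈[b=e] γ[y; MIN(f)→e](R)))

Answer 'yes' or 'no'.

E1 per-node cardinality:
  R → 3
  γ[y; MIN(f)→e](R) → 2
  S → 5
  (γ[y; MIN(f)→e](R) ⋈[e=b] S) → 1
E2 per-node cardinality:
  S → 5
  R → 3
  γ[y; MIN(f)→e](R) → 2
  (S ⋈[b=e] γ[y; MIN(f)→e](R)) → 1
  π[y,e,b,u,v]((S ⋈[b=e] γ[y; MIN(f)→e](R))) → 1

E1 and E2 produce the same multiset:
y | e | b | u | v
t | 3 | 3 | q | t

yes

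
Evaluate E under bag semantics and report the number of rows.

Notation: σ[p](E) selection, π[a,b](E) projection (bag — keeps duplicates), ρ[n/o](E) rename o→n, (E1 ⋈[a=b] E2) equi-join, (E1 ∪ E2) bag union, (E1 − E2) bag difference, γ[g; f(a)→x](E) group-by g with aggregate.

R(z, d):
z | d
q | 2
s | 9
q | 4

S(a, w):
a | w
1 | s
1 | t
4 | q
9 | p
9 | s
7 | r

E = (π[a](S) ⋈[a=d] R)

Stepwise |·|:
  S → 6
  π[a](S) → 6
  R → 3
  (π[a](S) ⋈[a=d] R) → 3

|E| = 3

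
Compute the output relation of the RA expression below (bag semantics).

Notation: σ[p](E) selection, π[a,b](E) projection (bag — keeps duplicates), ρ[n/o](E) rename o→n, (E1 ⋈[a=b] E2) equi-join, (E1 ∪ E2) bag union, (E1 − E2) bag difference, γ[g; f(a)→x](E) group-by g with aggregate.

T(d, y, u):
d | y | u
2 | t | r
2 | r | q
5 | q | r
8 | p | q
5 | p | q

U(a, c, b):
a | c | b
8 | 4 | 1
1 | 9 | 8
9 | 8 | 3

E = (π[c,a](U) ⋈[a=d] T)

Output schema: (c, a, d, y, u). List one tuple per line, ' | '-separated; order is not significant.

Per-node cardinality:
  U → 3
  π[c,a](U) → 3
  T → 5
  (π[c,a](U) ⋈[a=d] T) → 1

== RESULT ==
c | a | d | y | u
4 | 8 | 8 | p | q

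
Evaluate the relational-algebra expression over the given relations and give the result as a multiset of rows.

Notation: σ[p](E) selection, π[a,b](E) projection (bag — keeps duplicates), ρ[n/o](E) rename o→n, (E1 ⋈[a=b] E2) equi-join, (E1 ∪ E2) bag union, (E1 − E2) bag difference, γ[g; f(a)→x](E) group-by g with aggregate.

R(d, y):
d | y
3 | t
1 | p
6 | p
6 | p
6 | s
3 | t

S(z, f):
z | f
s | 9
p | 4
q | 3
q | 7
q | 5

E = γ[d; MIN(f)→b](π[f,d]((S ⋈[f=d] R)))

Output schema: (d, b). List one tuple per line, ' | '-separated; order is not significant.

Subexpression sizes:
  S → 5
  R → 6
  (S ⋈[f=d] R) → 2
  π[f,d]((S ⋈[f=d] R)) → 2
  γ[d; MIN(f)→b](π[f,d]((S ⋈[f=d] R))) → 1

== RESULT ==
d | b
3 | 3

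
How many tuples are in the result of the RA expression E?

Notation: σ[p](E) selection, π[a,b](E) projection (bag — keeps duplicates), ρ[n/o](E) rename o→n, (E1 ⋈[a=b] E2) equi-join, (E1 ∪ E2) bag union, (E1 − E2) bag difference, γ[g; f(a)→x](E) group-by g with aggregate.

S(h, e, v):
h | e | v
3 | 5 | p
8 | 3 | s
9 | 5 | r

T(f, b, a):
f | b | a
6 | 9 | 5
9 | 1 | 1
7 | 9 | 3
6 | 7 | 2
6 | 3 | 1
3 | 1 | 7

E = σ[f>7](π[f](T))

Subexpression sizes:
  T → 6
  π[f](T) → 6
  σ[f>7](π[f](T)) → 1

|E| = 1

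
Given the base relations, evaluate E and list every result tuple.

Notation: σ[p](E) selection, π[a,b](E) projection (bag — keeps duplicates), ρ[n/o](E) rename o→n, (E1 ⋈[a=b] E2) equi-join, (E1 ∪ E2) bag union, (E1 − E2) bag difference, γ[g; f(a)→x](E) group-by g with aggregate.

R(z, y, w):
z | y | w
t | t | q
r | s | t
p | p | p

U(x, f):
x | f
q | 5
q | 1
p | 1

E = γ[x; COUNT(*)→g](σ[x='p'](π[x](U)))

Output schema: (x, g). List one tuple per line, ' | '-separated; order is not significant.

Stepwise |·|:
  U → 3
  π[x](U) → 3
  σ[x='p'](π[x](U)) → 1
  γ[x; COUNT(*)→g](σ[x='p'](π[x](U))) → 1

== RESULT ==
x | g
p | 1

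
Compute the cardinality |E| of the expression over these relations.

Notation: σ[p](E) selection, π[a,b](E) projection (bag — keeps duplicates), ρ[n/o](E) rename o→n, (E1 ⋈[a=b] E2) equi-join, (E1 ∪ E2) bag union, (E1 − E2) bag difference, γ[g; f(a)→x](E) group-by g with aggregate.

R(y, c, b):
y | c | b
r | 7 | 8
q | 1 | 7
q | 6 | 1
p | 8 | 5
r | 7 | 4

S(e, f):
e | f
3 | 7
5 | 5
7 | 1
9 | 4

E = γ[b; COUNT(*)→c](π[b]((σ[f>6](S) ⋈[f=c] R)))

Subexpression sizes:
  S → 4
  σ[f>6](S) → 1
  R → 5
  (σ[f>6](S) ⋈[f=c] R) → 2
  π[b]((σ[f>6](S) ⋈[f=c] R)) → 2
  γ[b; COUNT(*)→c](π[b]((σ[f>6](S) ⋈[f=c] R))) → 2

|E| = 2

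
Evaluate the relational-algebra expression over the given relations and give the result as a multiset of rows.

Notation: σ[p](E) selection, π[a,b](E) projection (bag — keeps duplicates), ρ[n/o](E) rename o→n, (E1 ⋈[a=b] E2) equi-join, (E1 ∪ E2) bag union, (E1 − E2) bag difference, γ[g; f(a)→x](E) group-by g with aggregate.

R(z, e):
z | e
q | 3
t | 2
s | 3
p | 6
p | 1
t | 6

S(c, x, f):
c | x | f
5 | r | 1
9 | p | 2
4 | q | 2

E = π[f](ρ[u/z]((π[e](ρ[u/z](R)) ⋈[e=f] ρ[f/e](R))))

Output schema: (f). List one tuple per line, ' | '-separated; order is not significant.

Per-node cardinality:
  R → 6
  ρ[u/z](R) → 6
  π[e](ρ[u/z](R)) → 6
  R → 6
  ρ[f/e](R) → 6
  (π[e](ρ[u/z](R)) ⋈[e=f] ρ[f/e](R)) → 10
  ρ[u/z]((π[e](ρ[u/z](R)) ⋈[e=f] ρ[f/e](R))) → 10
  π[f](ρ[u/z]((π[e](ρ[u/z](R)) ⋈[e=f] ρ[f/e](R)))) → 10

== RESULT ==
f
1
2
3
3
3
3
6
6
6
6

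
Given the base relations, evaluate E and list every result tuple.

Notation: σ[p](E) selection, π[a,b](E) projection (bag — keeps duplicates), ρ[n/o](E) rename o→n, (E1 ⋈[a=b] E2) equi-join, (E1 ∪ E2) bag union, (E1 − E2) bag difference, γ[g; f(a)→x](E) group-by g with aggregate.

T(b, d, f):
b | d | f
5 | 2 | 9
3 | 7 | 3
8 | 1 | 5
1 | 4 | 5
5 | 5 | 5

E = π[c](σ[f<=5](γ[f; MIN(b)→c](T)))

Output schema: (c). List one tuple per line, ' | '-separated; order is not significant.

Row counts bottom-up:
  T → 5
  γ[f; MIN(b)→c](T) → 3
  σ[f<=5](γ[f; MIN(b)→c](T)) → 2
  π[c](σ[f<=5](γ[f; MIN(b)→c](T))) → 2

== RESULT ==
c
1
3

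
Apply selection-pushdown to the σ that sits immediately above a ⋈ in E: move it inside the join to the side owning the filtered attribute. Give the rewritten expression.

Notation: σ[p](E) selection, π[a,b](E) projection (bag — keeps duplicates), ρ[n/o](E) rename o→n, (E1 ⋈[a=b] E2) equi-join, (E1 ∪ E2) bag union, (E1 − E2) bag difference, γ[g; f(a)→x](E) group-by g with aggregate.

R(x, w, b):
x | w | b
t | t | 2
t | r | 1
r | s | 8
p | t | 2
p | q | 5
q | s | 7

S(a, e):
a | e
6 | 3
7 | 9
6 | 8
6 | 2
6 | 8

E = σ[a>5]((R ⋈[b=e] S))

σ filters on a, owned by the right side.
E' = (R ⋈[b=e] σ[a>5](S))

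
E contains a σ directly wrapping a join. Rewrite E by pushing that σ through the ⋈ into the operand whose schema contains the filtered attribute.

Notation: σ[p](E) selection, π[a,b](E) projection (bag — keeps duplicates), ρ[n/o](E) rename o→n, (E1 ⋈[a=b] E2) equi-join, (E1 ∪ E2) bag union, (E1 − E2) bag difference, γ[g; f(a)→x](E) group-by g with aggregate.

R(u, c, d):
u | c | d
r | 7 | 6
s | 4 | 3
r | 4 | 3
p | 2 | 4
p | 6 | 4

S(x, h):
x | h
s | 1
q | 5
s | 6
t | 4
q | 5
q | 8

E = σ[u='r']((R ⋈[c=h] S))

σ filters on u, owned by the left side.
E' = (σ[u='r'](R) ⋈[c=h] S)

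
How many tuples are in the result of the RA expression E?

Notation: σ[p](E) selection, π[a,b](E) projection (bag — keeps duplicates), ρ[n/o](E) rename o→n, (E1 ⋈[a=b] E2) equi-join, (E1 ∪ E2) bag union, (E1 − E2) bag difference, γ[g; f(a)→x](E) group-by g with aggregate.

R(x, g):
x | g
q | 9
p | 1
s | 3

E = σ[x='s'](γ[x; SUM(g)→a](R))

Stepwise |·|:
  R → 3
  γ[x; SUM(g)→a](R) → 3
  σ[x='s'](γ[x; SUM(g)→a](R)) → 1

|E| = 1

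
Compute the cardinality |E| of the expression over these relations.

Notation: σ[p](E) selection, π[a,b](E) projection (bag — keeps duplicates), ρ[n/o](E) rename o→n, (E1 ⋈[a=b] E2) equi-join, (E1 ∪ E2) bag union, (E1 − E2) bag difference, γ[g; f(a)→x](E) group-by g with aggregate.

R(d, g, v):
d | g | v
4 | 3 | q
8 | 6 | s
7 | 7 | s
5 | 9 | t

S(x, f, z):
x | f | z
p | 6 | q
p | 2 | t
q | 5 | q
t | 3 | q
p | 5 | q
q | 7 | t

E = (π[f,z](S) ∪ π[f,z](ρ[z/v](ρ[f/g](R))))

Stepwise |·|:
  S → 6
  π[f,z](S) → 6
  R → 4
  ρ[f/g](R) → 4
  ρ[z/v](ρ[f/g](R)) → 4
  π[f,z](ρ[z/v](ρ[f/g](R))) → 4
  (π[f,z](S) ∪ π[f,z](ρ[z/v](ρ[f/g](R)))) → 10

|E| = 10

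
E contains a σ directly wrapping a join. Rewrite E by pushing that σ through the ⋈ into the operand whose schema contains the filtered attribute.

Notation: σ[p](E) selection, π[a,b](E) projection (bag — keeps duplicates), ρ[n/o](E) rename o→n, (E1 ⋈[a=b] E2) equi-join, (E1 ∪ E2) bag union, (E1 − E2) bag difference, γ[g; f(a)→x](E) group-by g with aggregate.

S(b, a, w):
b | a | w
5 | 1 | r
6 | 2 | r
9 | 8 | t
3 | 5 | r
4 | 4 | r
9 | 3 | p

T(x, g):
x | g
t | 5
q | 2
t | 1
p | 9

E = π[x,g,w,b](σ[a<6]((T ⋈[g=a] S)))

σ filters on a, owned by the right side.
E' = π[x,g,w,b]((T ⋈[g=a] σ[a<6](S)))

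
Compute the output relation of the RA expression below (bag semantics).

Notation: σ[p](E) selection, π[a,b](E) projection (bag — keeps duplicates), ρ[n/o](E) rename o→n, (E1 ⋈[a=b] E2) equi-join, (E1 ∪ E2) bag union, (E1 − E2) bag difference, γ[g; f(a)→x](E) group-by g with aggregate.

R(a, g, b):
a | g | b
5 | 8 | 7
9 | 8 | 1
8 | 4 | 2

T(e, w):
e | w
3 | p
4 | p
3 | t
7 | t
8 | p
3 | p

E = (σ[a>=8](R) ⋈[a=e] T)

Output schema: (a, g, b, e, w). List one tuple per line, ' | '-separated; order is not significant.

Row counts bottom-up:
  R → 3
  σ[a>=8](R) → 2
  T → 6
  (σ[a>=8](R) ⋈[a=e] T) → 1

== RESULT ==
a | g | b | e | w
8 | 4 | 2 | 8 | p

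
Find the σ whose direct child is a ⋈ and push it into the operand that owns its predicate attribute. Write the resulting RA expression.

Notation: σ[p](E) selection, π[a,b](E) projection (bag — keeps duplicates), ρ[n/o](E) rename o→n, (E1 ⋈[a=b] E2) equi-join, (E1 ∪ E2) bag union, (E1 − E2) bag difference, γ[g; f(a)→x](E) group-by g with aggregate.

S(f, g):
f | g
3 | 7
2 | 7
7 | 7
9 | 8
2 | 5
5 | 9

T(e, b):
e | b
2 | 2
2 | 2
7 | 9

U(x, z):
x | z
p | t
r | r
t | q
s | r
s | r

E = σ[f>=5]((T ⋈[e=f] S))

σ filters on f, owned by the right side.
E' = (T ⋈[e=f] σ[f>=5](S))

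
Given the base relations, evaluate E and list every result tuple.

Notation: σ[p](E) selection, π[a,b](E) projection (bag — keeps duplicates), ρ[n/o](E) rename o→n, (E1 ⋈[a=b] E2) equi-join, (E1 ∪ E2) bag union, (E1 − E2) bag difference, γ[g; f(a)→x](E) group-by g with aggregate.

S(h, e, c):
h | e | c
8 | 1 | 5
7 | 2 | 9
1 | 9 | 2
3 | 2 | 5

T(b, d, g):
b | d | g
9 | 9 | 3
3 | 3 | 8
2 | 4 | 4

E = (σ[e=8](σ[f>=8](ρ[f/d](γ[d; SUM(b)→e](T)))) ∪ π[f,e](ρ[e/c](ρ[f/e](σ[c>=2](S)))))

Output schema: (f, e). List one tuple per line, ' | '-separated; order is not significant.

Per-node cardinality:
  T → 3
  γ[d; SUM(b)→e](T) → 3
  ρ[f/d](γ[d; SUM(b)→e](T)) → 3
  σ[f>=8](ρ[f/d](γ[d; SUM(b)→e](T))) → 1
  σ[e=8](σ[f>=8](ρ[f/d](γ[d; SUM(b)→e](T)))) → 0
  S → 4
  σ[c>=2](S) → 4
  ρ[f/e](σ[c>=2](S)) → 4
  ρ[e/c](ρ[f/e](σ[c>=2](S))) → 4
  π[f,e](ρ[e/c](ρ[f/e](σ[c>=2](S)))) → 4
  (σ[e=8](σ[f>=8](ρ[f/d](γ[d; SUM(b)→e](T)))) ∪ π[f,e](ρ[e/c](ρ[f/e](σ[c>=2](S))))) → 4

== RESULT ==
f | e
1 | 5
2 | 5
2 | 9
9 | 2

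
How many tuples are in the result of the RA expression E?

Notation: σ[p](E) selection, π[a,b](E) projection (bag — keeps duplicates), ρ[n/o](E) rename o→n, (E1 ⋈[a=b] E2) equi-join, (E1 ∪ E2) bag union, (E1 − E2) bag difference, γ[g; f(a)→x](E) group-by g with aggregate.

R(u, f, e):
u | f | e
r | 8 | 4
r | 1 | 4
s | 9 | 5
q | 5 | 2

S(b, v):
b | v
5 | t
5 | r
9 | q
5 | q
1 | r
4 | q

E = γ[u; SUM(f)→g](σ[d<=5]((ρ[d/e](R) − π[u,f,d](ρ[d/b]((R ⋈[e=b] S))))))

Per-node cardinality:
  R → 4
  ρ[d/e](R) → 4
  R → 4
  S → 6
  (R ⋈[e=b] S) → 5
  ρ[d/b]((R ⋈[e=b] S)) → 5
  π[u,f,d](ρ[d/b]((R ⋈[e=b] S))) → 5
  (ρ[d/e](R) − π[u,f,d](ρ[d/b]((R ⋈[e=b] S)))) → 1
  σ[d<=5]((ρ[d/e](R) − π[u,f,d](ρ[d/b]((R ⋈[e=b] S))))) → 1
  γ[u; SUM(f)→g](σ[d<=5]((ρ[d/e](R) − π[u,f,d](ρ[d/b]((R ⋈[e=b] S)))))) → 1

|E| = 1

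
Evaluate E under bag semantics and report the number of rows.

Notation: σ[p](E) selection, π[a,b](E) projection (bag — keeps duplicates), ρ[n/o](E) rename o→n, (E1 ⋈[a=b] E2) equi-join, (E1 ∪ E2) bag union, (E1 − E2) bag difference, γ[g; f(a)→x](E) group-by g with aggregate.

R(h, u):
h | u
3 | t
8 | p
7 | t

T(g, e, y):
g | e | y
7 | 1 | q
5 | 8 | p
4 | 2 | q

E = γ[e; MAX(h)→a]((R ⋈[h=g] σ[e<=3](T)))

Subexpression sizes:
  R → 3
  T → 3
  σ[e<=3](T) → 2
  (R ⋈[h=g] σ[e<=3](T)) → 1
  γ[e; MAX(h)→a]((R ⋈[h=g] σ[e<=3](T))) → 1

|E| = 1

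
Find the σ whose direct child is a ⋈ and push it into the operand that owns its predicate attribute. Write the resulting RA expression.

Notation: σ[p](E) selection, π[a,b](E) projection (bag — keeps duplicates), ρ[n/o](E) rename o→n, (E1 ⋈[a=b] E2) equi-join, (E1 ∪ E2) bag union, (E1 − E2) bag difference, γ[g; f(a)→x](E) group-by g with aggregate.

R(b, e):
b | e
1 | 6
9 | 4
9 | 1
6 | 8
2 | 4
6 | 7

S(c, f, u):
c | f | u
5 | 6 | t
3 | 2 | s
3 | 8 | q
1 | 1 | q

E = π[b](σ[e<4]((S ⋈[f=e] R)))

σ filters on e, owned by the right side.
E' = π[b]((S ⋈[f=e] σ[e<4](R)))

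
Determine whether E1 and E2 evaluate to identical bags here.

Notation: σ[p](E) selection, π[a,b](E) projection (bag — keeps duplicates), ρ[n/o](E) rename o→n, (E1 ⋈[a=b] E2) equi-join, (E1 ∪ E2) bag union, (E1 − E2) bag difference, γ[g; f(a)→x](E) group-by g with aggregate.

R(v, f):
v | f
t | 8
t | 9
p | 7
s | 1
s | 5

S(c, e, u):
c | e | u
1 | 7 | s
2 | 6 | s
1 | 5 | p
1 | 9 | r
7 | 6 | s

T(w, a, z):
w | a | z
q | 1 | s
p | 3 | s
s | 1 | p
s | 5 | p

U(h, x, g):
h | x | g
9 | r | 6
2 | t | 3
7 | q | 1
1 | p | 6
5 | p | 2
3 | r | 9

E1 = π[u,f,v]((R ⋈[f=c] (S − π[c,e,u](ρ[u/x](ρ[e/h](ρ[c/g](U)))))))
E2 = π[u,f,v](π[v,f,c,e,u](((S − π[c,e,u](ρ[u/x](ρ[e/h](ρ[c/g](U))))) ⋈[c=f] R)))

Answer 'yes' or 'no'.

E1 row counts bottom-up:
  R → 5
  S → 5
  U → 6
  ρ[c/g](U) → 6
  ρ[e/h](ρ[c/g](U)) → 6
  ρ[u/x](ρ[e/h](ρ[c/g](U))) → 6
  π[c,e,u](ρ[u/x](ρ[e/h](ρ[c/g](U)))) → 6
  (S − π[c,e,u](ρ[u/x](ρ[e/h](ρ[c/g](U))))) → 5
  (R ⋈[f=c] (S − π[c,e,u](ρ[u/x](ρ[e/h](ρ[c/g](U)))))) → 4
  π[u,f,v]((R ⋈[f=c] (S − π[c,e,u](ρ[u/x](ρ[e/h](ρ[c/g](U))))))) → 4
E2 row counts bottom-up:
  S → 5
  U → 6
  ρ[c/g](U) → 6
  ρ[e/h](ρ[c/g](U)) → 6
  ρ[u/x](ρ[e/h](ρ[c/g](U))) → 6
  π[c,e,u](ρ[u/x](ρ[e/h](ρ[c/g](U)))) → 6
  (S − π[c,e,u](ρ[u/x](ρ[e/h](ρ[c/g](U))))) → 5
  R → 5
  ((S − π[c,e,u](ρ[u/x](ρ[e/h](ρ[c/g](U))))) ⋈[c=f] R) → 4
  π[v,f,c,e,u](((S − π[c,e,u](ρ[u/x](ρ[e/h](ρ[c/g](U))))) ⋈[c=f] R)) → 4
  π[u,f,v](π[v,f,c,e,u](((S − π[c,e,u](ρ[u/x](ρ[e/h](ρ[c/g](U))))) ⋈[c=f] R))) → 4

E1 and E2 produce the same multiset:
u | f | v
p | 1 | s
r | 1 | s
s | 1 | s
s | 7 | p

yes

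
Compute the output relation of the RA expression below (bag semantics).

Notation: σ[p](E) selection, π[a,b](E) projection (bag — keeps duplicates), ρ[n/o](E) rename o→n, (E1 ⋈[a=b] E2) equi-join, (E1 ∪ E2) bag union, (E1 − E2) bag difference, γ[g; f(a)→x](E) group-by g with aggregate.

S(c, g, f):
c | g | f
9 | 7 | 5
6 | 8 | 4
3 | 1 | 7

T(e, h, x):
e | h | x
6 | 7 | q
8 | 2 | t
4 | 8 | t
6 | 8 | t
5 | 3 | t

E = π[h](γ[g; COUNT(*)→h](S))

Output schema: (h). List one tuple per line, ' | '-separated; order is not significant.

Row counts bottom-up:
  S → 3
  γ[g; COUNT(*)→h](S) → 3
  π[h](γ[g; COUNT(*)→h](S)) → 3

== RESULT ==
h
1
1
1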